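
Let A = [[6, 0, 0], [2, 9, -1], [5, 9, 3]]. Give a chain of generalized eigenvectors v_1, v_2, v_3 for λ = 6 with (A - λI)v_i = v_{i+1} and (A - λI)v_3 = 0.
v_1 = [[1, 0, 1]]^T, v_2 = [[0, 1, 2]]^T, v_3 = [[0, 1, 3]]^T

We seek v_1 ∈ ker((A - 6I)^3) \ ker((A - 6I)^2), then set v_{i+1} = (A - 6I) v_i.

One such chain is v_1 = [[1, 0, 1]]^T, v_2 = [[0, 1, 2]]^T, v_3 = [[0, 1, 3]]^T. Check: (A - 6I) v_3 = [[0, 0, 0]]^T = 0.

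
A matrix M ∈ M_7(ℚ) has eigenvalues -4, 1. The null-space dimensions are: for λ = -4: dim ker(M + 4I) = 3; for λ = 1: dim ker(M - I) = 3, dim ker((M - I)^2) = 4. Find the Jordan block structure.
Jordan blocks: (-4, 1), (-4, 1), (-4, 1), (1, 2), (1, 1), (1, 1)

λ = -4: successive nullity increments [3] count blocks of size ≥ k; block sizes are [1, 1, 1].
λ = 1: successive nullity increments [3, 1] count blocks of size ≥ k; block sizes are [2, 1, 1].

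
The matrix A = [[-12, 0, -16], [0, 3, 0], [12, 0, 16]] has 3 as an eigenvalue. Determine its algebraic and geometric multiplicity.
The characteristic polynomial is x(x - 4)(x - 3), so the factor x - 3 appears with exponent 1: the algebraic multiplicity is 1.

rank(A - 3I) = 2, so the eigenspace has dimension 3 - 2 = 1: the geometric multiplicity is 1.

algebraic multiplicity 1, geometric multiplicity 1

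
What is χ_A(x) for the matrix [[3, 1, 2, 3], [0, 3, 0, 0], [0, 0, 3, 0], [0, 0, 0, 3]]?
χ_A(x) = (x - 3)^4

xI - A = [[x - 3, -1, -2, -3], [0, x - 3, 0, 0], [0, 0, x - 3, 0], [0, 0, 0, x - 3]].

Expanding det(xI - A) along the first row:
det(xI - A) = + (x - 3)·det([[x - 3, 0, 0], [0, x - 3, 0], [0, 0, x - 3]]) - (-1)·det([[0, 0, 0], [0, x - 3, 0], [0, 0, x - 3]]) + (-2)·det([[0, x - 3, 0], [0, 0, 0], [0, 0, x - 3]]) - (-3)·det([[0, x - 3, 0], [0, 0, x - 3], [0, 0, 0]]).

Evaluating gives χ_A(x) = x^4 - 12x^3 + 54x^2 - 108x + 81 = (x - 3)^4.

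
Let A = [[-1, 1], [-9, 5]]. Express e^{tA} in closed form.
e^{tA} = [[(1 - 3*t)*e^{2*t}, t*e^{2*t}], [-9*t*e^{2*t}, (3*t + 1)*e^{2*t}]]

A has Jordan form J = [[2, 1], [0, 2]] with A = PJP^{-1}, so e^{tA} = P e^{tJ} P^{-1}.

For a Jordan block J_k(λ), e^{tJ_k(λ)} = e^{λt} · (I + tN + t^2 N^2/2! + ... + t^{k-1} N^{k-1}/(k-1)!) where N is the nilpotent superdiagonal part.

Assembling the blocks and conjugating back gives the entries of e^{tA} as shown above.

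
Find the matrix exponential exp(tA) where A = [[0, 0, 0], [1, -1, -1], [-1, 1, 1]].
e^{tA} = [[1, 0, 0], [t, 1 - t, -t], [-t, t, t + 1]]

A has Jordan form J = [[0, 1, 0], [0, 0, 0], [0, 0, 0]] with A = PJP^{-1}, so e^{tA} = P e^{tJ} P^{-1}.

For a Jordan block J_k(λ), e^{tJ_k(λ)} = e^{λt} · (I + tN + t^2 N^2/2! + ... + t^{k-1} N^{k-1}/(k-1)!) where N is the nilpotent superdiagonal part.

Assembling the blocks and conjugating back gives the entries of e^{tA} as shown above.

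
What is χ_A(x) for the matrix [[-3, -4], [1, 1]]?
χ_A(x) = (x + 1)^2

xI - A = [[x + 3, 4], [-1, x - 1]].

Expanding det(xI - A) along the first row:
det(xI - A) = + (x + 3)·det([[x - 1]]) - (4)·det([[-1]]).

Evaluating gives χ_A(x) = x^2 + 2x + 1 = (x + 1)^2.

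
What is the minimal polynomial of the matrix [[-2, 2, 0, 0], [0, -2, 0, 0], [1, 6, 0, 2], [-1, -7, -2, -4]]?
m_A(x) = (x + 2)^2

The characteristic polynomial factors as (x + 2)^4. The minimal polynomial is ∏(x - λ)^{k_λ} where k_λ is the size of the largest Jordan block at λ.

For λ = -2: rank(A + 2I) = 2, and the largest Jordan block has size 2 (the smallest k with rank((A + 2I)^k) = rank((A + 2I)^(k+1))).

So m_A(x) = (x + 2)^2.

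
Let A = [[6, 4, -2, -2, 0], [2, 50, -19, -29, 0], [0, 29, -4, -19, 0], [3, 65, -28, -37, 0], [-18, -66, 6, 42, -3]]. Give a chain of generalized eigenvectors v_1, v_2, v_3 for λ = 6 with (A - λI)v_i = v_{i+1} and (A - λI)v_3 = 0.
We seek v_1 ∈ ker((A - 6I)^3) \ ker((A - 6I)^2), then set v_{i+1} = (A - 6I) v_i.

One such chain is v_1 = [[1, 0, 0, 0, -2]]^T, v_2 = [[0, 2, 0, 3, 0]]^T, v_3 = [[2, 1, 1, 1, -6]]^T. Check: (A - 6I) v_3 = [[0, 0, 0, 0, 0]]^T = 0.

v_1 = [[1, 0, 0, 0, -2]]^T, v_2 = [[0, 2, 0, 3, 0]]^T, v_3 = [[2, 1, 1, 1, -6]]^T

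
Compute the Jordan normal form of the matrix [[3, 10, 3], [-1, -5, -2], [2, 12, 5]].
J = [[1, 1, 0], [0, 1, 1], [0, 0, 1]]

The characteristic polynomial is det(xI - A) = (x - 1)^3, so the eigenvalues are 1 (algebraic multiplicity 3).

For λ = 1: rank(A - I) = 2, rank((A - I)^2) = 1, rank((A - I)^3) = 0. The eigenspace has dimension 3 - 2 = 1, so there is 1 Jordan block; the rank sequence gives block sizes [3].

Assembling the blocks gives the Jordan form J above.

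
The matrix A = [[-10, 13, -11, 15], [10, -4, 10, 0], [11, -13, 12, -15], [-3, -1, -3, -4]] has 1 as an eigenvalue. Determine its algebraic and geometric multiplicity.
algebraic multiplicity 2, geometric multiplicity 2

The characteristic polynomial is (x - 1)^2(x + 4)^2, so the factor x - 1 appears with exponent 2: the algebraic multiplicity is 2.

rank(A - I) = 2, so the eigenspace has dimension 4 - 2 = 2: the geometric multiplicity is 2.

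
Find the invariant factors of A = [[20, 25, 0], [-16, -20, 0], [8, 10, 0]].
x, x^2

The Jordan structure of A has elementary divisors x^2, x. Arranging the block sizes at each eigenvalue in decreasing order and taking row products gives the invariant factors.

Invariant factors (smallest first, each dividing the next): x, x^2.

Check: the last factor x^2 is the minimal polynomial, and the product x^3 is the characteristic polynomial.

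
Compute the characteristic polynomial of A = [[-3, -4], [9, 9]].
xI - A = [[x + 3, 4], [-9, x - 9]].

Expanding det(xI - A) along the first row:
det(xI - A) = + (x + 3)·det([[x - 9]]) - (4)·det([[-9]]).

Evaluating gives χ_A(x) = x^2 - 6x + 9 = (x - 3)^2.

χ_A(x) = (x - 3)^2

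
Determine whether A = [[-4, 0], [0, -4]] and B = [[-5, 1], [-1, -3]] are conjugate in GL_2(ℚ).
Both have characteristic polynomial (x + 4)^2, but the minimal polynomial of A is x + 4 while the minimal polynomial of B is (x + 4)^2. The minimal polynomial is a similarity invariant, so A and B are not similar.

No.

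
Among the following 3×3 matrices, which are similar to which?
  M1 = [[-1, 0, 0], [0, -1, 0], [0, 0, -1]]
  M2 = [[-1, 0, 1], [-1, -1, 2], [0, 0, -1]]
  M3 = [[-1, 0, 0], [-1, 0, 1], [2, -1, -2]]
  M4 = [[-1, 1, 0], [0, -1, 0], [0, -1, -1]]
Characteristic polynomials: χ_{M1} = (x + 1)^3, χ_{M2} = (x + 1)^3, χ_{M3} = (x + 1)^3, χ_{M4} = (x + 1)^3.

{M1}: invariant factors x + 1, x + 1, x + 1.

{M2, M3}: invariant factors (x + 1)^3.

{M4}: invariant factors x + 1, (x + 1)^2.

Matrices are similar if and only if their invariant-factor lists agree; the partition into similarity classes is {M1}, {M2, M3}, {M4}.

3 classes: {M1}, {M2, M3}, {M4}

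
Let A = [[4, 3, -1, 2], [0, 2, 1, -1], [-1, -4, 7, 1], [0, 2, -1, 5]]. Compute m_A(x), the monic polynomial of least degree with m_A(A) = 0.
The characteristic polynomial factors as (x - 5)^2(x - 4)^2. The minimal polynomial is ∏(x - λ)^{k_λ} where k_λ is the size of the largest Jordan block at λ.

For λ = 4: rank(A - 4I) = 3, and the largest Jordan block has size 2 (the smallest k with rank((A - 4I)^k) = rank((A - 4I)^(k+1))).
For λ = 5: rank(A - 5I) = 3, and the largest Jordan block has size 2 (the smallest k with rank((A - 5I)^k) = rank((A - 5I)^(k+1))).

So m_A(x) = (x - 5)^2(x - 4)^2.

m_A(x) = (x - 5)^2(x - 4)^2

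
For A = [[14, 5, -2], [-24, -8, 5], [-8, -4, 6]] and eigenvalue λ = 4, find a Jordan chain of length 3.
We seek v_1 ∈ ker((A - 4I)^3) \ ker((A - 4I)^2), then set v_{i+1} = (A - 4I) v_i.

One such chain is v_1 = [[0, 0, 1]]^T, v_2 = [[-2, 5, 2]]^T, v_3 = [[1, -2, 0]]^T. Check: (A - 4I) v_3 = [[0, 0, 0]]^T = 0.

v_1 = [[0, 0, 1]]^T, v_2 = [[-2, 5, 2]]^T, v_3 = [[1, -2, 0]]^T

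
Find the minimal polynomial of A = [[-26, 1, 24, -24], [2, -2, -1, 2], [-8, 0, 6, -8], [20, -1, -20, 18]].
The characteristic polynomial factors as (x - 2)(x + 2)^3. The minimal polynomial is ∏(x - λ)^{k_λ} where k_λ is the size of the largest Jordan block at λ.

For λ = -2: rank(A + 2I) = 3, and the largest Jordan block has size 3 (the smallest k with rank((A + 2I)^k) = rank((A + 2I)^(k+1))).
For λ = 2: rank(A - 2I) = 3, and the largest Jordan block has size 1 (the smallest k with rank((A - 2I)^k) = rank((A - 2I)^(k+1))).

So m_A(x) = (x - 2)(x + 2)^3.

m_A(x) = (x - 2)(x + 2)^3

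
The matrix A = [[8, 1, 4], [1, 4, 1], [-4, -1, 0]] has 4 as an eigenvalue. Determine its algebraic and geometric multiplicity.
algebraic multiplicity 3, geometric multiplicity 1

The characteristic polynomial is (x - 4)^3, so the factor x - 4 appears with exponent 3: the algebraic multiplicity is 3.

rank(A - 4I) = 2, so the eigenspace has dimension 3 - 2 = 1: the geometric multiplicity is 1.

Since 1 < 3, A is not diagonalizable.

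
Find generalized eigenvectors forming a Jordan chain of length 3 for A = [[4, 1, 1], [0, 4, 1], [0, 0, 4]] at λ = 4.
v_1 = [[0, -1, 1]]^T, v_2 = [[0, 1, 0]]^T, v_3 = [[1, 0, 0]]^T

We seek v_1 ∈ ker((A - 4I)^3) \ ker((A - 4I)^2), then set v_{i+1} = (A - 4I) v_i.

One such chain is v_1 = [[0, -1, 1]]^T, v_2 = [[0, 1, 0]]^T, v_3 = [[1, 0, 0]]^T. Check: (A - 4I) v_3 = [[0, 0, 0]]^T = 0.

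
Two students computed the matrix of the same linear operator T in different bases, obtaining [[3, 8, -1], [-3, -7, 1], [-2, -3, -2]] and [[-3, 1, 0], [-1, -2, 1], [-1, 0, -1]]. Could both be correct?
Two matrices over a field are similar if and only if they have the same invariant factors.

Both A and B have characteristic polynomial (x + 2)^3 and minimal polynomial (x + 2)^3. Computing further, both have invariant factors (x + 2)^3. Hence A and B are similar.

Yes.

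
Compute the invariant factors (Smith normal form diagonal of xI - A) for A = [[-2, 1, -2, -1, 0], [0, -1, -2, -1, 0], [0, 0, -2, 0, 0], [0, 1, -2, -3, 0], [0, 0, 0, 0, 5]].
x + 2, x + 2, (x - 5)(x + 2)^2

The Jordan structure of A has elementary divisors (x + 2)^2, (x + 2), (x + 2), (x - 5). Arranging the block sizes at each eigenvalue in decreasing order and taking row products gives the invariant factors.

Invariant factors (smallest first, each dividing the next): x + 2, x + 2, (x - 5)(x + 2)^2.

Check: the last factor (x - 5)(x + 2)^2 is the minimal polynomial, and the product (x - 5)(x + 2)^4 is the characteristic polynomial.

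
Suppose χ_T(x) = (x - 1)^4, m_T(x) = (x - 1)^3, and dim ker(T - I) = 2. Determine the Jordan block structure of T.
λ = 1: algebraic multiplicity 4 (exponent in χ_T), largest block size 3 (exponent in m_T), 2 blocks (geometric multiplicity). These force block sizes [3, 1].

Jordan blocks: (1, 3), (1, 1)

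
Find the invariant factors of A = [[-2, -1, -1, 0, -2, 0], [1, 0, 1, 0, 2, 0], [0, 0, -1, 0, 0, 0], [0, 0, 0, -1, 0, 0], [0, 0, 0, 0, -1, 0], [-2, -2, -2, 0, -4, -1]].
x + 1, x + 1, x + 1, x + 1, (x + 1)^2

The Jordan structure of A has elementary divisors (x + 1)^2, (x + 1), (x + 1), (x + 1), (x + 1). Arranging the block sizes at each eigenvalue in decreasing order and taking row products gives the invariant factors.

Invariant factors (smallest first, each dividing the next): x + 1, x + 1, x + 1, x + 1, (x + 1)^2.

Check: the last factor (x + 1)^2 is the minimal polynomial, and the product (x + 1)^6 is the characteristic polynomial.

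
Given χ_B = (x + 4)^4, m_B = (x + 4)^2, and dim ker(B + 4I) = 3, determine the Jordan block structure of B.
λ = -4: algebraic multiplicity 4 (exponent in χ_B), largest block size 2 (exponent in m_B), 3 blocks (geometric multiplicity). These force block sizes [2, 1, 1].

Jordan blocks: (-4, 2), (-4, 1), (-4, 1)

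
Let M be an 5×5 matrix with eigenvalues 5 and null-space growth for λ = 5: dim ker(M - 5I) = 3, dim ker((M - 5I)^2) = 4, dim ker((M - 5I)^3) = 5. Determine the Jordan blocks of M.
Jordan blocks: (5, 3), (5, 1), (5, 1)

λ = 5: successive nullity increments [3, 1, 1] count blocks of size ≥ k; block sizes are [3, 1, 1].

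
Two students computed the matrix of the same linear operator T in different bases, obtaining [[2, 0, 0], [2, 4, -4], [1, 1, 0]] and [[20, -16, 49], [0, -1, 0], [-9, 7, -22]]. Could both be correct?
No.

trace(A) = 6 but trace(B) = -3. The trace is a similarity invariant, so A and B are not similar.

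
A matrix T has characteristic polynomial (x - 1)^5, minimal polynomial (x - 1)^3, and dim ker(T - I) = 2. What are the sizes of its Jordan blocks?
λ = 1: algebraic multiplicity 5 (exponent in χ_T), largest block size 3 (exponent in m_T), 2 blocks (geometric multiplicity). These force block sizes [3, 2].

Jordan blocks: (1, 3), (1, 2)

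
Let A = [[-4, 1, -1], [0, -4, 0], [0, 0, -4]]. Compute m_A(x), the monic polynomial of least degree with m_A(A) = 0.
m_A(x) = (x + 4)^2

The characteristic polynomial factors as (x + 4)^3. The minimal polynomial is ∏(x - λ)^{k_λ} where k_λ is the size of the largest Jordan block at λ.

For λ = -4: rank(A + 4I) = 1, and the largest Jordan block has size 2 (the smallest k with rank((A + 4I)^k) = rank((A + 4I)^(k+1))).

So m_A(x) = (x + 4)^2.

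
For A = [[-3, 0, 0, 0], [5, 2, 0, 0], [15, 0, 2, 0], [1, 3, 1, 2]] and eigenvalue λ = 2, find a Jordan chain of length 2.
We seek v_1 ∈ ker((A - 2I)^2) \ ker(A - 2I), then set v_{i+1} = (A - 2I) v_i.

One such chain is v_1 = [[0, 0, 1, -1]]^T, v_2 = [[0, 0, 0, 1]]^T. Check: (A - 2I) v_2 = [[0, 0, 0, 0]]^T = 0.

v_1 = [[0, 0, 1, -1]]^T, v_2 = [[0, 0, 0, 1]]^T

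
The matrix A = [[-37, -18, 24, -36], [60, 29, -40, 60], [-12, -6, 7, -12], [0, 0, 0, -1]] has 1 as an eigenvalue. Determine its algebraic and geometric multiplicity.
algebraic multiplicity 1, geometric multiplicity 1

The characteristic polynomial is (x - 1)(x + 1)^3, so the factor x - 1 appears with exponent 1: the algebraic multiplicity is 1.

rank(A - I) = 3, so the eigenspace has dimension 4 - 3 = 1: the geometric multiplicity is 1.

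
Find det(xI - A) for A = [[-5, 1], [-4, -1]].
xI - A = [[x + 5, -1], [4, x + 1]].

Expanding det(xI - A) along the first row:
det(xI - A) = + (x + 5)·det([[x + 1]]) - (-1)·det([[4]]).

Evaluating gives χ_A(x) = x^2 + 6x + 9 = (x + 3)^2.

χ_A(x) = (x + 3)^2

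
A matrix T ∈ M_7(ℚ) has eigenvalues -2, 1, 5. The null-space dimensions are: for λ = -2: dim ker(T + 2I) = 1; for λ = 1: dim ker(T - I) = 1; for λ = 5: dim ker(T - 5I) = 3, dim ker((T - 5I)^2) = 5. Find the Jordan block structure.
Jordan blocks: (-2, 1), (1, 1), (5, 2), (5, 2), (5, 1)

λ = -2: successive nullity increments [1] count blocks of size ≥ k; block sizes are [1].
λ = 1: successive nullity increments [1] count blocks of size ≥ k; block sizes are [1].
λ = 5: successive nullity increments [3, 2] count blocks of size ≥ k; block sizes are [2, 2, 1].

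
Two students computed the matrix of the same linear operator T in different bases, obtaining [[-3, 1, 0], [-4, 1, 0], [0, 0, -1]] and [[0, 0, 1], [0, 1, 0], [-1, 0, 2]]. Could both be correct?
trace(A) = -3 but trace(B) = 3. The trace is a similarity invariant, so A and B are not similar.

No.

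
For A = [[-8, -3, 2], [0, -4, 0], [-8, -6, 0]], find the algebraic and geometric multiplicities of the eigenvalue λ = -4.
algebraic multiplicity 3, geometric multiplicity 2

The characteristic polynomial is (x + 4)^3, so the factor x + 4 appears with exponent 3: the algebraic multiplicity is 3.

rank(A + 4I) = 1, so the eigenspace has dimension 3 - 1 = 2: the geometric multiplicity is 2.

Since 2 < 3, A is not diagonalizable.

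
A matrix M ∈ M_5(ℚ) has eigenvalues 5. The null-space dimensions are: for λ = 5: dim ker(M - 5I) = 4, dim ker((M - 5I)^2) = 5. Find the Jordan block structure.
λ = 5: successive nullity increments [4, 1] count blocks of size ≥ k; block sizes are [2, 1, 1, 1].

Jordan blocks: (5, 2), (5, 1), (5, 1), (5, 1)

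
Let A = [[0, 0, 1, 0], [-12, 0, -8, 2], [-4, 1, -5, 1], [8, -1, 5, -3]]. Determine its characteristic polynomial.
χ_A(x) = (x + 2)^4

xI - A = [[x, 0, -1, 0], [12, x, 8, -2], [4, -1, x + 5, -1], [-8, 1, -5, x + 3]].

Expanding det(xI - A) along the first row:
det(xI - A) = + (x)·det([[x, 8, -2], [-1, x + 5, -1], [1, -5, x + 3]]) - (0)·det([[12, 8, -2], [4, x + 5, -1], [-8, -5, x + 3]]) + (-1)·det([[12, x, -2], [4, -1, -1], [-8, 1, x + 3]]) - (0)·det([[12, x, 8], [4, -1, x + 5], [-8, 1, -5]]).

Evaluating gives χ_A(x) = x^4 + 8x^3 + 24x^2 + 32x + 16 = (x + 2)^4.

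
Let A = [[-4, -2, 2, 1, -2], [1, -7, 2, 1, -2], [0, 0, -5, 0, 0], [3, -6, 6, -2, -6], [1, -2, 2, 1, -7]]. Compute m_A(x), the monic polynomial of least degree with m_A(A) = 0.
m_A(x) = (x + 5)^2

The characteristic polynomial factors as (x + 5)^5. The minimal polynomial is ∏(x - λ)^{k_λ} where k_λ is the size of the largest Jordan block at λ.

For λ = -5: rank(A + 5I) = 1, and the largest Jordan block has size 2 (the smallest k with rank((A + 5I)^k) = rank((A + 5I)^(k+1))).

So m_A(x) = (x + 5)^2.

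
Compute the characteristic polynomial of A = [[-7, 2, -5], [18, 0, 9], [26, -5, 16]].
xI - A = [[x + 7, -2, 5], [-18, x, -9], [-26, 5, x - 16]].

Expanding det(xI - A) along the first row:
det(xI - A) = + (x + 7)·det([[x, -9], [5, x - 16]]) - (-2)·det([[-18, -9], [-26, x - 16]]) + (5)·det([[-18, x], [-26, 5]]).

Evaluating gives χ_A(x) = x^3 - 9x^2 + 27x - 27 = (x - 3)^3.

χ_A(x) = (x - 3)^3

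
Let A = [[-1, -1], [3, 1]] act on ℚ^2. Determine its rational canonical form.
R = [[0, -2], [1, 0]]

The invariant factors of A (the non-unit diagonal entries of the Smith normal form of xI - A over ℚ[x]) are x^2 + 2, each dividing the next. The characteristic polynomial is their product, x^2 + 2.

The rational canonical form is the block-diagonal matrix of companion matrices C(f_i):
R = [[0, -2], [1, 0]].

Note the characteristic polynomial does not split into linear factors over ℚ, so A has no Jordan form over ℚ; the rational canonical form exists over any field.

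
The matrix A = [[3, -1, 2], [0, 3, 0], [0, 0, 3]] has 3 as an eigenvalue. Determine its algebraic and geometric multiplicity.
The characteristic polynomial is (x - 3)^3, so the factor x - 3 appears with exponent 3: the algebraic multiplicity is 3.

rank(A - 3I) = 1, so the eigenspace has dimension 3 - 1 = 2: the geometric multiplicity is 2.

Since 2 < 3, A is not diagonalizable.

algebraic multiplicity 3, geometric multiplicity 2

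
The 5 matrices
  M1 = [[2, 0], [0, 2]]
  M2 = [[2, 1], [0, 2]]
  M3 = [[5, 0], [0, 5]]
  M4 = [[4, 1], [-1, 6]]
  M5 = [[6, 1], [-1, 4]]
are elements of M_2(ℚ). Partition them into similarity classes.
Characteristic polynomials: χ_{M1} = (x - 2)^2, χ_{M2} = (x - 2)^2, χ_{M3} = (x - 5)^2, χ_{M4} = (x - 5)^2, χ_{M5} = (x - 5)^2.

{M1}: invariant factors x - 2, x - 2.

{M2}: invariant factors (x - 2)^2.

{M3}: invariant factors x - 5, x - 5.

{M4, M5}: invariant factors (x - 5)^2.

Matrices are similar if and only if their invariant-factor lists agree; the partition into similarity classes is {M1}, {M2}, {M3}, {M4, M5}.

4 classes: {M1}, {M2}, {M3}, {M4, M5}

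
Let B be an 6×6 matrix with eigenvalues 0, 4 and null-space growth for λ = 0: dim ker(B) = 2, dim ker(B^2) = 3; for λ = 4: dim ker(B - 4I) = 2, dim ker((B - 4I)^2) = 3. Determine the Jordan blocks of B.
Jordan blocks: (0, 2), (0, 1), (4, 2), (4, 1)

λ = 0: successive nullity increments [2, 1] count blocks of size ≥ k; block sizes are [2, 1].
λ = 4: successive nullity increments [2, 1] count blocks of size ≥ k; block sizes are [2, 1].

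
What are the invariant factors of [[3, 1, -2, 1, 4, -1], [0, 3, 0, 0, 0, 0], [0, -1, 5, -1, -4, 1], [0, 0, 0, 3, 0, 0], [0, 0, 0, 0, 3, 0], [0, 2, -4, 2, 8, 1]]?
The Jordan structure of A has elementary divisors (x - 3)^2, (x - 3), (x - 3), (x - 3), (x - 3). Arranging the block sizes at each eigenvalue in decreasing order and taking row products gives the invariant factors.

Invariant factors (smallest first, each dividing the next): x - 3, x - 3, x - 3, x - 3, (x - 3)^2.

Check: the last factor (x - 3)^2 is the minimal polynomial, and the product (x - 3)^6 is the characteristic polynomial.

x - 3, x - 3, x - 3, x - 3, (x - 3)^2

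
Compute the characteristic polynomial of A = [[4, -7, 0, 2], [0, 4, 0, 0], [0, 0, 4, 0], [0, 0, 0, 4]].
χ_A(x) = (x - 4)^4

xI - A = [[x - 4, 7, 0, -2], [0, x - 4, 0, 0], [0, 0, x - 4, 0], [0, 0, 0, x - 4]].

Expanding det(xI - A) along the first row:
det(xI - A) = + (x - 4)·det([[x - 4, 0, 0], [0, x - 4, 0], [0, 0, x - 4]]) - (7)·det([[0, 0, 0], [0, x - 4, 0], [0, 0, x - 4]]) + (0)·det([[0, x - 4, 0], [0, 0, 0], [0, 0, x - 4]]) - (-2)·det([[0, x - 4, 0], [0, 0, x - 4], [0, 0, 0]]).

Evaluating gives χ_A(x) = x^4 - 16x^3 + 96x^2 - 256x + 256 = (x - 4)^4.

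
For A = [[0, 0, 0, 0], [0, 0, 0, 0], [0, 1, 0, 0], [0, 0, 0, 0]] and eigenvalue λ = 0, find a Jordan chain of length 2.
We seek v_1 ∈ ker(A^2) \ ker(A), then set v_{i+1} = A v_i.

One such chain is v_1 = [[-4, 1, -2, 4]]^T, v_2 = [[0, 0, 1, 0]]^T. Check: A v_2 = [[0, 0, 0, 0]]^T = 0.

v_1 = [[-4, 1, -2, 4]]^T, v_2 = [[0, 0, 1, 0]]^T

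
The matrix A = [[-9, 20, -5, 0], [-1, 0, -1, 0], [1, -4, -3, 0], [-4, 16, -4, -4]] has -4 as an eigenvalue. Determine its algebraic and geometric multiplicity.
The characteristic polynomial is (x + 4)^4, so the factor x + 4 appears with exponent 4: the algebraic multiplicity is 4.

rank(A + 4I) = 1, so the eigenspace has dimension 4 - 1 = 3: the geometric multiplicity is 3.

Since 3 < 4, A is not diagonalizable.

algebraic multiplicity 4, geometric multiplicity 3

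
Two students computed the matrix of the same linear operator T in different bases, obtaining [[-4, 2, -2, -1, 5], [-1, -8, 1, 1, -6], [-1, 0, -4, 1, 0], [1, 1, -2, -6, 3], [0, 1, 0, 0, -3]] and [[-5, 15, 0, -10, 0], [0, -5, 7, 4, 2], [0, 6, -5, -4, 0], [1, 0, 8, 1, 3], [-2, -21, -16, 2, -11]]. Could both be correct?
Two matrices over a field are similar if and only if they have the same invariant factors.

Both A and B have characteristic polynomial (x + 5)^5 and minimal polynomial (x + 5)^3. Computing further, both have invariant factors (x + 5)^2, (x + 5)^3. Hence A and B are similar.

Yes.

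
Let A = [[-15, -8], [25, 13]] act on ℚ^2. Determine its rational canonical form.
R = [[0, -5], [1, -2]]

The invariant factors of A (the non-unit diagonal entries of the Smith normal form of xI - A over ℚ[x]) are x^2 + 2x + 5, each dividing the next. The characteristic polynomial is their product, x^2 + 2x + 5.

The rational canonical form is the block-diagonal matrix of companion matrices C(f_i):
R = [[0, -5], [1, -2]].

Note the characteristic polynomial does not split into linear factors over ℚ, so A has no Jordan form over ℚ; the rational canonical form exists over any field.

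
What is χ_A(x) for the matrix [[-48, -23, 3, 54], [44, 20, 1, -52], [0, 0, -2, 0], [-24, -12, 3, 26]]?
χ_A(x) = (x - 2)(x + 2)^3

xI - A = [[x + 48, 23, -3, -54], [-44, x - 20, -1, 52], [0, 0, x + 2, 0], [24, 12, -3, x - 26]].

Expanding det(xI - A) along the first row:
det(xI - A) = + (x + 48)·det([[x - 20, -1, 52], [0, x + 2, 0], [12, -3, x - 26]]) - (23)·det([[-44, -1, 52], [0, x + 2, 0], [24, -3, x - 26]]) + (-3)·det([[-44, x - 20, 52], [0, 0, 0], [24, 12, x - 26]]) - (-54)·det([[-44, x - 20, -1], [0, 0, x + 2], [24, 12, -3]]).

Evaluating gives χ_A(x) = x^4 + 4x^3 - 16x - 16 = (x - 2)(x + 2)^3.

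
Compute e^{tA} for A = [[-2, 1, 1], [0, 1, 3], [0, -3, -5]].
A has Jordan form J = [[-2, 1, 0], [0, -2, 0], [0, 0, -2]] with A = PJP^{-1}, so e^{tA} = P e^{tJ} P^{-1}.

For a Jordan block J_k(λ), e^{tJ_k(λ)} = e^{λt} · (I + tN + t^2 N^2/2! + ... + t^{k-1} N^{k-1}/(k-1)!) where N is the nilpotent superdiagonal part.

Assembling the blocks and conjugating back gives the entries of e^{tA} as shown above.

e^{tA} = [[e^{-2*t}, t*e^{-2*t}, t*e^{-2*t}], [0, (3*t + 1)*e^{-2*t}, 3*t*e^{-2*t}], [0, -3*t*e^{-2*t}, (1 - 3*t)*e^{-2*t}]]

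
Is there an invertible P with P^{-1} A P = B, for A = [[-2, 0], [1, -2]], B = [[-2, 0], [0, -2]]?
No.

Both have characteristic polynomial (x + 2)^2, but the minimal polynomial of A is (x + 2)^2 while the minimal polynomial of B is x + 2. The minimal polynomial is a similarity invariant, so A and B are not similar.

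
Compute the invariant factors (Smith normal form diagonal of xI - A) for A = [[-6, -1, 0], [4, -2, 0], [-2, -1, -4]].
x + 4, (x + 4)^2

The Jordan structure of A has elementary divisors (x + 4)^2, (x + 4). Arranging the block sizes at each eigenvalue in decreasing order and taking row products gives the invariant factors.

Invariant factors (smallest first, each dividing the next): x + 4, (x + 4)^2.

Check: the last factor (x + 4)^2 is the minimal polynomial, and the product (x + 4)^3 is the characteristic polynomial.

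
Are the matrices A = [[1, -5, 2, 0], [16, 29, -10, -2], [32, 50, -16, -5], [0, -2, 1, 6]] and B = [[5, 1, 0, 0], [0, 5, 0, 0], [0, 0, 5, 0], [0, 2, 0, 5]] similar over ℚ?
No.

Both have characteristic polynomial (x - 5)^4 and minimal polynomial (x - 5)^2. But rank(A - 5I) = 2 for A while rank(B - 5I) = 1 for B, so the number of Jordan blocks at λ = 5 differs. A and B are not similar.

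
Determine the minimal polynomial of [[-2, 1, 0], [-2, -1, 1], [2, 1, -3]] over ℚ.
m_A(x) = (x + 2)^3

The characteristic polynomial factors as (x + 2)^3. The minimal polynomial is ∏(x - λ)^{k_λ} where k_λ is the size of the largest Jordan block at λ.

For λ = -2: rank(A + 2I) = 2, and the largest Jordan block has size 3 (the smallest k with rank((A + 2I)^k) = rank((A + 2I)^(k+1))).

So m_A(x) = (x + 2)^3.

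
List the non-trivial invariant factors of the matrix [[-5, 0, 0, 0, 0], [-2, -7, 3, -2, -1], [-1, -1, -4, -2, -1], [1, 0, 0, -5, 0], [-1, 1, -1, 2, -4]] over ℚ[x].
(x + 5)^2, (x + 5)^3

The Jordan structure of A has elementary divisors (x + 5)^3, (x + 5)^2. Arranging the block sizes at each eigenvalue in decreasing order and taking row products gives the invariant factors.

Invariant factors (smallest first, each dividing the next): (x + 5)^2, (x + 5)^3.

Check: the last factor (x + 5)^3 is the minimal polynomial, and the product (x + 5)^5 is the characteristic polynomial.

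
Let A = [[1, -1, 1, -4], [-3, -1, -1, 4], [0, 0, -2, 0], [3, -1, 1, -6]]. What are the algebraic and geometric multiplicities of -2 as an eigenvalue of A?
The characteristic polynomial is (x + 2)^4, so the factor x + 2 appears with exponent 4: the algebraic multiplicity is 4.

rank(A + 2I) = 1, so the eigenspace has dimension 4 - 1 = 3: the geometric multiplicity is 3.

Since 3 < 4, A is not diagonalizable.

algebraic multiplicity 4, geometric multiplicity 3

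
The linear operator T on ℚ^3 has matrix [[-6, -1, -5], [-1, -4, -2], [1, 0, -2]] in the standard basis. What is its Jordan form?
J = [[-4, 1, 0], [0, -4, 1], [0, 0, -4]]

The characteristic polynomial is det(xI - A) = (x + 4)^3, so the eigenvalues are -4 (algebraic multiplicity 3).

For λ = -4: rank(A + 4I) = 2, rank((A + 4I)^2) = 1, rank((A + 4I)^3) = 0. The eigenspace has dimension 3 - 2 = 1, so there is 1 Jordan block; the rank sequence gives block sizes [3].

Assembling the blocks gives the Jordan form J above.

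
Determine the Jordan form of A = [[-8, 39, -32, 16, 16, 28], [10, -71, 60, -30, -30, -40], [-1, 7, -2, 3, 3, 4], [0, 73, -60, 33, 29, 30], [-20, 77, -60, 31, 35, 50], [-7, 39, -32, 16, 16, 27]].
J = [[-1, 0, 0, 0, 0, 0], [0, -1, 0, 0, 0, 0], [0, 0, 4, 1, 0, 0], [0, 0, 0, 4, 0, 0], [0, 0, 0, 0, 4, 1], [0, 0, 0, 0, 0, 4]]

The characteristic polynomial is det(xI - A) = (x - 4)^4(x + 1)^2, so the eigenvalues are -1 (algebraic multiplicity 2), 4 (algebraic multiplicity 4).

For λ = -1: rank(A + I) = 4. The eigenspace has dimension 6 - 4 = 2, so there are 2 Jordan blocks; the rank sequence gives block sizes [1, 1].

For λ = 4: rank(A - 4I) = 4, rank((A - 4I)^2) = 2. The eigenspace has dimension 6 - 4 = 2, so there are 2 Jordan blocks; the rank sequence gives block sizes [2, 2].

Assembling the blocks gives the Jordan form J above.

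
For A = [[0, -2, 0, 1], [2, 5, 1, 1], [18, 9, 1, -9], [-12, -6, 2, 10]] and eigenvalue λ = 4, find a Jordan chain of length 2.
v_1 = [[0, 1, 0, 0]]^T, v_2 = [[-2, 1, 9, -6]]^T

We seek v_1 ∈ ker((A - 4I)^2) \ ker(A - 4I), then set v_{i+1} = (A - 4I) v_i.

One such chain is v_1 = [[0, 1, 0, 0]]^T, v_2 = [[-2, 1, 9, -6]]^T. Check: (A - 4I) v_2 = [[0, 0, 0, 0]]^T = 0.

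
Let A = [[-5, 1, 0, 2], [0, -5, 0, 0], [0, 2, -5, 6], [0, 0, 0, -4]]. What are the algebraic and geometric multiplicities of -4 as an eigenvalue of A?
algebraic multiplicity 1, geometric multiplicity 1

The characteristic polynomial is (x + 4)(x + 5)^3, so the factor x + 4 appears with exponent 1: the algebraic multiplicity is 1.

rank(A + 4I) = 3, so the eigenspace has dimension 4 - 3 = 1: the geometric multiplicity is 1.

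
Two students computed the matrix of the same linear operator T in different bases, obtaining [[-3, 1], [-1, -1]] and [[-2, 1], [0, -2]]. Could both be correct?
Two matrices over a field are similar if and only if they have the same invariant factors.

Both A and B have characteristic polynomial (x + 2)^2 and minimal polynomial (x + 2)^2. Computing further, both have invariant factors (x + 2)^2. Hence A and B are similar.

Yes.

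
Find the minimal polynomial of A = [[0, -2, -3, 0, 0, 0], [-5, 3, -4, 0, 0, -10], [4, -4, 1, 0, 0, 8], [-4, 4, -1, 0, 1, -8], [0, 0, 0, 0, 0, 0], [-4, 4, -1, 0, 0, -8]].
m_A(x) = x^2(x + 1)^2(x + 2)

The characteristic polynomial factors as x^3(x + 1)^2(x + 2). The minimal polynomial is ∏(x - λ)^{k_λ} where k_λ is the size of the largest Jordan block at λ.

For λ = -2: rank(A + 2I) = 5, and the largest Jordan block has size 1 (the smallest k with rank((A + 2I)^k) = rank((A + 2I)^(k+1))).
For λ = -1: rank(A + I) = 5, and the largest Jordan block has size 2 (the smallest k with rank((A + I)^k) = rank((A + I)^(k+1))).
For λ = 0: rank(A) = 4, and the largest Jordan block has size 2 (the smallest k with rank(A^k) = rank(A^(k+1))).

So m_A(x) = x^2(x + 1)^2(x + 2).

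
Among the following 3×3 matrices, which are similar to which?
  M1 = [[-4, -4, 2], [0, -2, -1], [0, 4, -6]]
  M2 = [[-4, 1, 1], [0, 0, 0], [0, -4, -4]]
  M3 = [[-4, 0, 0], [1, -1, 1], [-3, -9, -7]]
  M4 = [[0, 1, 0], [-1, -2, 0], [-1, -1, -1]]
Characteristic polynomials: χ_{M1} = (x + 4)^3, χ_{M2} = x(x + 4)^2, χ_{M3} = (x + 4)^3, χ_{M4} = (x + 1)^3.

{M1, M3}: invariant factors x + 4, (x + 4)^2.

{M2}: invariant factors x(x + 4)^2.

{M4}: invariant factors x + 1, (x + 1)^2.

Matrices are similar if and only if their invariant-factor lists agree; the partition into similarity classes is {M1, M3}, {M2}, {M4}.

3 classes: {M1, M3}, {M2}, {M4}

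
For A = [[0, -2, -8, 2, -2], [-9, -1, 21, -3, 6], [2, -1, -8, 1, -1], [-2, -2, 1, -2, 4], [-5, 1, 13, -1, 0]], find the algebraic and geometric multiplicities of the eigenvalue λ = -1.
The characteristic polynomial is (x + 1)^3(x + 4)^2, so the factor x + 1 appears with exponent 3: the algebraic multiplicity is 3.

rank(A + I) = 3, so the eigenspace has dimension 5 - 3 = 2: the geometric multiplicity is 2.

Since 2 < 3, A is not diagonalizable.

algebraic multiplicity 3, geometric multiplicity 2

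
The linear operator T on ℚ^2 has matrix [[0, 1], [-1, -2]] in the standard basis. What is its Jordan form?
The characteristic polynomial is det(xI - A) = (x + 1)^2, so the eigenvalues are -1 (algebraic multiplicity 2).

For λ = -1: rank(A + I) = 1, rank((A + I)^2) = 0. The eigenspace has dimension 2 - 1 = 1, so there is 1 Jordan block; the rank sequence gives block sizes [2].

Assembling the blocks gives the Jordan form J above.

J = [[-1, 1], [0, -1]]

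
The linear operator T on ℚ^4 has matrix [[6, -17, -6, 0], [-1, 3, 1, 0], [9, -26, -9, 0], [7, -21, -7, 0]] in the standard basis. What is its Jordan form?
The characteristic polynomial is det(xI - A) = x^4, so the eigenvalues are 0 (algebraic multiplicity 4).

For λ = 0: rank(A) = 2, rank(A^2) = 1, rank(A^3) = 0. The eigenspace has dimension 4 - 2 = 2, so there are 2 Jordan blocks; the rank sequence gives block sizes [3, 1].

Assembling the blocks gives the Jordan form J above.

J = [[0, 1, 0, 0], [0, 0, 1, 0], [0, 0, 0, 0], [0, 0, 0, 0]]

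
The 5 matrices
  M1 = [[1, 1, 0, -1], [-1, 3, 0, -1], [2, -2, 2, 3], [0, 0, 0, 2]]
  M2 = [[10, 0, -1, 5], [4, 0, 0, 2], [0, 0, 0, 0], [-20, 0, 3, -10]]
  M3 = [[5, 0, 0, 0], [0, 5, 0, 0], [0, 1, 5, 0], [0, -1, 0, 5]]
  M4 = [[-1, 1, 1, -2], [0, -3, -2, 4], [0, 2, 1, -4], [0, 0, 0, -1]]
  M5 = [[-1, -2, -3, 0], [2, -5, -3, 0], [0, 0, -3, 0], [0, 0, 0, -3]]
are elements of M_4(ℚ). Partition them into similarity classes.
Characteristic polynomials: χ_{M1} = (x - 2)^4, χ_{M2} = x^4, χ_{M3} = (x - 5)^4, χ_{M4} = (x + 1)^4, χ_{M5} = (x + 3)^4.

{M1}: invariant factors (x - 2)^2, (x - 2)^2.

{M2}: invariant factors x, x^3.

{M3}: invariant factors x - 5, x - 5, (x - 5)^2.

{M4}: invariant factors x + 1, x + 1, (x + 1)^2.

{M5}: invariant factors x + 3, x + 3, (x + 3)^2.

Matrices are similar if and only if their invariant-factor lists agree; the partition into similarity classes is {M1}, {M2}, {M3}, {M4}, {M5}.

5 classes: {M1}, {M2}, {M3}, {M4}, {M5}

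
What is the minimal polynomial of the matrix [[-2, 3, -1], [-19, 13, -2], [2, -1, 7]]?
The characteristic polynomial factors as (x - 6)^3. The minimal polynomial is ∏(x - λ)^{k_λ} where k_λ is the size of the largest Jordan block at λ.

For λ = 6: rank(A - 6I) = 2, and the largest Jordan block has size 3 (the smallest k with rank((A - 6I)^k) = rank((A - 6I)^(k+1))).

So m_A(x) = (x - 6)^3.

m_A(x) = (x - 6)^3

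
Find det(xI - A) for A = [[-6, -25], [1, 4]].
xI - A = [[x + 6, 25], [-1, x - 4]].

Expanding det(xI - A) along the first row:
det(xI - A) = + (x + 6)·det([[x - 4]]) - (25)·det([[-1]]).

Evaluating gives χ_A(x) = x^2 + 2x + 1 = (x + 1)^2.

χ_A(x) = (x + 1)^2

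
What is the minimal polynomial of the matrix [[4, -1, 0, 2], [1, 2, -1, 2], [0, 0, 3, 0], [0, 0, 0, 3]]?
m_A(x) = (x - 3)^3

The characteristic polynomial factors as (x - 3)^4. The minimal polynomial is ∏(x - λ)^{k_λ} where k_λ is the size of the largest Jordan block at λ.

For λ = 3: rank(A - 3I) = 2, and the largest Jordan block has size 3 (the smallest k with rank((A - 3I)^k) = rank((A - 3I)^(k+1))).

So m_A(x) = (x - 3)^3.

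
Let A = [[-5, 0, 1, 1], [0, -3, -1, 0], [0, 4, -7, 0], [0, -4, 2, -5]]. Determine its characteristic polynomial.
xI - A = [[x + 5, 0, -1, -1], [0, x + 3, 1, 0], [0, -4, x + 7, 0], [0, 4, -2, x + 5]].

Expanding det(xI - A) along the first row:
det(xI - A) = + (x + 5)·det([[x + 3, 1, 0], [-4, x + 7, 0], [4, -2, x + 5]]) - (0)·det([[0, 1, 0], [0, x + 7, 0], [0, -2, x + 5]]) + (-1)·det([[0, x + 3, 0], [0, -4, 0], [0, 4, x + 5]]) - (-1)·det([[0, x + 3, 1], [0, -4, x + 7], [0, 4, -2]]).

Evaluating gives χ_A(x) = x^4 + 20x^3 + 150x^2 + 500x + 625 = (x + 5)^4.

χ_A(x) = (x + 5)^4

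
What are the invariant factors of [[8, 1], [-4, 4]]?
The Jordan structure of A has elementary divisors (x - 6)^2. Arranging the block sizes at each eigenvalue in decreasing order and taking row products gives the invariant factors.

Invariant factors (smallest first, each dividing the next): (x - 6)^2.

Check: the last factor (x - 6)^2 is the minimal polynomial, and the product (x - 6)^2 is the characteristic polynomial.

(x - 6)^2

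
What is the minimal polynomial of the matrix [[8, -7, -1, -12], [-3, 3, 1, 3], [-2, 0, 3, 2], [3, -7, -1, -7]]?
The characteristic polynomial factors as (x - 5)(x - 3)^2(x + 4). The minimal polynomial is ∏(x - λ)^{k_λ} where k_λ is the size of the largest Jordan block at λ.

For λ = -4: rank(A + 4I) = 3, and the largest Jordan block has size 1 (the smallest k with rank((A + 4I)^k) = rank((A + 4I)^(k+1))).
For λ = 3: rank(A - 3I) = 3, and the largest Jordan block has size 2 (the smallest k with rank((A - 3I)^k) = rank((A - 3I)^(k+1))).
For λ = 5: rank(A - 5I) = 3, and the largest Jordan block has size 1 (the smallest k with rank((A - 5I)^k) = rank((A - 5I)^(k+1))).

So m_A(x) = (x - 5)(x - 3)^2(x + 4).

m_A(x) = (x - 5)(x - 3)^2(x + 4)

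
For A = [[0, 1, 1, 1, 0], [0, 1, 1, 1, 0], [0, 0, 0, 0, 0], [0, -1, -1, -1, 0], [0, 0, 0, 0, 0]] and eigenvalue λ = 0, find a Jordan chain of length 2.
v_1 = [[0, 2, -1, 0, -1]]^T, v_2 = [[1, 1, 0, -1, 0]]^T

We seek v_1 ∈ ker(A^2) \ ker(A), then set v_{i+1} = A v_i.

One such chain is v_1 = [[0, 2, -1, 0, -1]]^T, v_2 = [[1, 1, 0, -1, 0]]^T. Check: A v_2 = [[0, 0, 0, 0, 0]]^T = 0.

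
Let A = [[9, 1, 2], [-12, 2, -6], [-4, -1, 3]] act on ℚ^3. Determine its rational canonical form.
R = [[5, 0, 0], [0, 0, -20], [0, 1, 9]]

The invariant factors of A (the non-unit diagonal entries of the Smith normal form of xI - A over ℚ[x]) are x - 5, (x - 5)(x - 4), each dividing the next. The characteristic polynomial is their product, (x - 5)^2(x - 4).

The rational canonical form is the block-diagonal matrix of companion matrices C(f_i):
R = [[5, 0, 0], [0, 0, -20], [0, 1, 9]].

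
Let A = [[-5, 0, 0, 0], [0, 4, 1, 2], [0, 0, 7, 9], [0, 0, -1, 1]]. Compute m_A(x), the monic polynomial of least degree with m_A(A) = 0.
m_A(x) = (x - 4)^3(x + 5)

The characteristic polynomial factors as (x - 4)^3(x + 5). The minimal polynomial is ∏(x - λ)^{k_λ} where k_λ is the size of the largest Jordan block at λ.

For λ = -5: rank(A + 5I) = 3, and the largest Jordan block has size 1 (the smallest k with rank((A + 5I)^k) = rank((A + 5I)^(k+1))).
For λ = 4: rank(A - 4I) = 3, and the largest Jordan block has size 3 (the smallest k with rank((A - 4I)^k) = rank((A - 4I)^(k+1))).

So m_A(x) = (x - 4)^3(x + 5).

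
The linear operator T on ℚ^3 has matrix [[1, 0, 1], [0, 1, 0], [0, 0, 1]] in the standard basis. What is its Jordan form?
J = [[1, 1, 0], [0, 1, 0], [0, 0, 1]]

The characteristic polynomial is det(xI - A) = (x - 1)^3, so the eigenvalues are 1 (algebraic multiplicity 3).

For λ = 1: rank(A - I) = 1, rank((A - I)^2) = 0. The eigenspace has dimension 3 - 1 = 2, so there are 2 Jordan blocks; the rank sequence gives block sizes [2, 1].

Assembling the blocks gives the Jordan form J above.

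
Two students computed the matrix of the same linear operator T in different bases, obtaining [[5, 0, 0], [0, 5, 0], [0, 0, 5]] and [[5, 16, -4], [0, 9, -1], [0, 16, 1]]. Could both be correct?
Both have characteristic polynomial (x - 5)^3, but the minimal polynomial of A is x - 5 while the minimal polynomial of B is (x - 5)^2. The minimal polynomial is a similarity invariant, so A and B are not similar.

No.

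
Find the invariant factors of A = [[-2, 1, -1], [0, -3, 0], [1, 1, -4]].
x + 3, (x + 3)^2

The Jordan structure of A has elementary divisors (x + 3)^2, (x + 3). Arranging the block sizes at each eigenvalue in decreasing order and taking row products gives the invariant factors.

Invariant factors (smallest first, each dividing the next): x + 3, (x + 3)^2.

Check: the last factor (x + 3)^2 is the minimal polynomial, and the product (x + 3)^3 is the characteristic polynomial.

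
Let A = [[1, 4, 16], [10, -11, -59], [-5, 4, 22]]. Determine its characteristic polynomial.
xI - A = [[x - 1, -4, -16], [-10, x + 11, 59], [5, -4, x - 22]].

Expanding det(xI - A) along the first row:
det(xI - A) = + (x - 1)·det([[x + 11, 59], [-4, x - 22]]) - (-4)·det([[-10, 59], [5, x - 22]]) + (-16)·det([[-10, x + 11], [5, -4]]).

Evaluating gives χ_A(x) = x^3 - 12x^2 + 45x - 54 = (x - 6)(x - 3)^2.

χ_A(x) = (x - 6)(x - 3)^2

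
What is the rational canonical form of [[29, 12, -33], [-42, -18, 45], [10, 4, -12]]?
The invariant factors of A (the non-unit diagonal entries of the Smith normal form of xI - A over ℚ[x]) are x^2(x + 1), each dividing the next. The characteristic polynomial is their product, x^2(x + 1).

The rational canonical form is the block-diagonal matrix of companion matrices C(f_i):
R = [[0, 0, 0], [1, 0, 0], [0, 1, -1]].

R = [[0, 0, 0], [1, 0, 0], [0, 1, -1]]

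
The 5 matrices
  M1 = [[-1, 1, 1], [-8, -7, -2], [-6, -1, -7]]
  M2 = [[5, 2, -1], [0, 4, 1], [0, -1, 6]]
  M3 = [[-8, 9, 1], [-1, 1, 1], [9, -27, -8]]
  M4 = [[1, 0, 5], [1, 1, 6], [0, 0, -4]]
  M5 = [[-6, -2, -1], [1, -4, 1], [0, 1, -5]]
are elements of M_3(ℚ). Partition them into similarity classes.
3 classes: {M1, M3, M5}, {M2}, {M4}

Characteristic polynomials: χ_{M1} = (x + 5)^3, χ_{M2} = (x - 5)^3, χ_{M3} = (x + 5)^3, χ_{M4} = (x - 1)^2(x + 4), χ_{M5} = (x + 5)^3.

{M1, M3, M5}: invariant factors (x + 5)^3.

{M2}: invariant factors (x - 5)^3.

{M4}: invariant factors (x - 1)^2(x + 4).

Matrices are similar if and only if their invariant-factor lists agree; the partition into similarity classes is {M1, M3, M5}, {M2}, {M4}.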